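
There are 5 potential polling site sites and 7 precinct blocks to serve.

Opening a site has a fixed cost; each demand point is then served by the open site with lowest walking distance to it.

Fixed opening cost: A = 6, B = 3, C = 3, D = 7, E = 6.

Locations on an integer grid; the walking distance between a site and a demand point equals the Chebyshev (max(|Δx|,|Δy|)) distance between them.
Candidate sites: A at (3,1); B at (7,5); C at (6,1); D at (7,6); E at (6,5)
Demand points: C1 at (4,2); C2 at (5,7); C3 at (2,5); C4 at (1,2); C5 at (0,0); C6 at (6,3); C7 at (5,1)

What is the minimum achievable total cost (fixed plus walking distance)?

Open {A, B}: assign each demand point to its cheapest open site.
  C1→A 1, C2→B 2, C3→A 4, C4→A 2, C5→A 3, C6→B 2, C7→A 2
  walking distance 16, fixed 9 → total 25.
Compare {A}: walking distance 21 + fixed 6 = 27.
Compare {A, B, C}: walking distance 15 + fixed 12 = 27.
Compare {A, C}: walking distance 19 + fixed 9 = 28.
All other subsets cost ≥ 27. Minimum total cost: 25.

25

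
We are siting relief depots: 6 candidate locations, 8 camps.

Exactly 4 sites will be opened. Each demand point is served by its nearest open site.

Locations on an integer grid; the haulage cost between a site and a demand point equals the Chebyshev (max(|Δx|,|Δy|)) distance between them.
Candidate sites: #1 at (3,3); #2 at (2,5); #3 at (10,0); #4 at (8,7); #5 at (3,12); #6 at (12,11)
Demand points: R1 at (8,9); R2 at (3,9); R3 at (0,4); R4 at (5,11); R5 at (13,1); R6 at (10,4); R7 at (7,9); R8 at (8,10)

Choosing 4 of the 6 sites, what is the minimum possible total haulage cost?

20

Open {#2, #3, #4, #5}.
  R1→#4 2, R2→#5 3, R3→#2 2, R4→#5 2, R5→#3 3, R6→#4 3, R7→#4 2, R8→#4 3  ⇒ total 20.
Compare {#1, #3, #4, #5}: total 21.
Compare {#1, #2, #3, #4}: total 23.
No size-4 selection does better; minimum is 20.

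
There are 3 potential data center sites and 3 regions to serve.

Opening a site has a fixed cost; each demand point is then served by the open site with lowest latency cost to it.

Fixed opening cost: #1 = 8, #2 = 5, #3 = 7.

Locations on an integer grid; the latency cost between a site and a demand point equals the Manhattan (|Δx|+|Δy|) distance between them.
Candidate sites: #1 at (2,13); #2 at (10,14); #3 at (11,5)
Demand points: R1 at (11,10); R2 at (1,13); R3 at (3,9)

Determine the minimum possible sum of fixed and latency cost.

Open {#1, #2}: assign each demand point to its cheapest open site.
  R1→#2 5, R2→#1 1, R3→#1 5
  latency cost 11, fixed 13 → total 24.
Compare {#1}: latency cost 18 + fixed 8 = 26.
Compare {#1, #3}: latency cost 11 + fixed 15 = 26.
Compare {#1, #2, #3}: latency cost 11 + fixed 20 = 31.
All other subsets cost ≥ 26. Minimum total cost: 24.

24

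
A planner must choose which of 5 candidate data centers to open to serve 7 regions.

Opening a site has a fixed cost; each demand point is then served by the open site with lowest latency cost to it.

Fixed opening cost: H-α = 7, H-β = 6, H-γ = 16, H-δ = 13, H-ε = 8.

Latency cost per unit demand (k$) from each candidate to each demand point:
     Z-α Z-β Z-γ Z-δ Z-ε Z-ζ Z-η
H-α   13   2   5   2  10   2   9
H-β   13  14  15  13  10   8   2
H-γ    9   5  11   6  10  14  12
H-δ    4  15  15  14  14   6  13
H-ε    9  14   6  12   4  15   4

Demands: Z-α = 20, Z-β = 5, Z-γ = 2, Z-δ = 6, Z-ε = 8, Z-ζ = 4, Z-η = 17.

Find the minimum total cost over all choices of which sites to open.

220

Open {H-α, H-β, H-δ, H-ε}: assign each demand point to its cheapest open site.
  Z-α→H-δ 20×4=80, Z-β→H-α 5×2=10, Z-γ→H-α 2×5=10, Z-δ→H-α 6×2=12, Z-ε→H-ε 8×4=32, Z-ζ→H-α 4×2=8, Z-η→H-β 17×2=34
  latency cost 186, fixed 34 → total 220.
Compare {H-α, H-β, H-γ, H-δ, H-ε}: latency cost 186 + fixed 50 = 236.
Compare {H-α, H-δ, H-ε}: latency cost 220 + fixed 28 = 248.
Compare {H-α, H-β, H-δ}: latency cost 234 + fixed 26 = 260.
All other subsets cost ≥ 236. Minimum total cost: 220.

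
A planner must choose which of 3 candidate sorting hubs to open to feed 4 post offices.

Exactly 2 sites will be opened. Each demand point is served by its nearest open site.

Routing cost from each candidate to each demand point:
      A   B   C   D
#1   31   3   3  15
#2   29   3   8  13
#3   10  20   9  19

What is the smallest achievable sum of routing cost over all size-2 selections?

Open {#1, #3}.
  A→#3 10, B→#1 3, C→#1 3, D→#1 15  ⇒ total 31.
Compare {#2, #3}: total 34.
Compare {#1, #2}: total 48.

31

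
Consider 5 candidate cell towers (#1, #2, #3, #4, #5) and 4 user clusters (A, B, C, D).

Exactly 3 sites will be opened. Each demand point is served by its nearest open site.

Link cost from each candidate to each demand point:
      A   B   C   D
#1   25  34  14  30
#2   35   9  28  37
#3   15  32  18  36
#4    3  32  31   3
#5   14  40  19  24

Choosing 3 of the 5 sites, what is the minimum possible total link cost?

29

Open {#1, #2, #4}.
  A→#4 3, B→#2 9, C→#1 14, D→#4 3  ⇒ total 29.
Compare {#2, #3, #4}: total 33.
Compare {#2, #4, #5}: total 34.
No size-3 selection does better; minimum is 29.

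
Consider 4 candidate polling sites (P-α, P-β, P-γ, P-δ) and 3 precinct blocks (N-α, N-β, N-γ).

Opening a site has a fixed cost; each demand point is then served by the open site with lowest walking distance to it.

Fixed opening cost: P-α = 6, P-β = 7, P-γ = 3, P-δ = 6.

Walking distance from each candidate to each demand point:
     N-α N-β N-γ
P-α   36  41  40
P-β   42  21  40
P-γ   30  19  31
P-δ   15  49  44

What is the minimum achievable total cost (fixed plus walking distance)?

Open {P-γ, P-δ}: assign each demand point to its cheapest open site.
  N-α→P-δ 15, N-β→P-γ 19, N-γ→P-γ 31
  walking distance 65, fixed 9 → total 74.
Compare {P-α, P-γ, P-δ}: walking distance 65 + fixed 15 = 80.
Compare {P-β, P-γ, P-δ}: walking distance 65 + fixed 16 = 81.
Compare {P-γ}: walking distance 80 + fixed 3 = 83.
All other subsets cost ≥ 80. Minimum total cost: 74.

74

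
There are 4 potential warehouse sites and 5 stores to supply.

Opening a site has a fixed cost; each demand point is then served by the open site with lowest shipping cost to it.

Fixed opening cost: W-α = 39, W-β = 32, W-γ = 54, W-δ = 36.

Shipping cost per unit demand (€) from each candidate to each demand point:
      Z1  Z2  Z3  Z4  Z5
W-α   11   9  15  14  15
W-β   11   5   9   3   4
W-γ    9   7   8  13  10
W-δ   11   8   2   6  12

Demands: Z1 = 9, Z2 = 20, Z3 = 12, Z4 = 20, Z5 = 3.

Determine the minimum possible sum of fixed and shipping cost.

363

Open {W-β, W-δ}: assign each demand point to its cheapest open site.
  Z1→W-β 9×11=99, Z2→W-β 20×5=100, Z3→W-δ 12×2=24, Z4→W-β 20×3=60, Z5→W-β 3×4=12
  shipping cost 295, fixed 68 → total 363.
Compare {W-β, W-γ, W-δ}: shipping cost 277 + fixed 122 = 399.
Compare {W-α, W-β, W-δ}: shipping cost 295 + fixed 107 = 402.
Compare {W-β}: shipping cost 379 + fixed 32 = 411.
All other subsets cost ≥ 399. Minimum total cost: 363.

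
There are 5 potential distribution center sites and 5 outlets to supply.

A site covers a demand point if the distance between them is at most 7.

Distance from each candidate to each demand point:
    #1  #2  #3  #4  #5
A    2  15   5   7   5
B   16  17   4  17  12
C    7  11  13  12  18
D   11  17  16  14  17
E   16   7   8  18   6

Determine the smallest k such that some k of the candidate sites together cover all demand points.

2

Coverage sets (demand points within 7 of each site):
  A: {#1, #3, #4, #5}
  B: {#3}
  C: {#1}
  D: {}
  E: {#2, #5}
No single site covers all 5 demand points.
But {A, E} covers everything, so the minimum is 2.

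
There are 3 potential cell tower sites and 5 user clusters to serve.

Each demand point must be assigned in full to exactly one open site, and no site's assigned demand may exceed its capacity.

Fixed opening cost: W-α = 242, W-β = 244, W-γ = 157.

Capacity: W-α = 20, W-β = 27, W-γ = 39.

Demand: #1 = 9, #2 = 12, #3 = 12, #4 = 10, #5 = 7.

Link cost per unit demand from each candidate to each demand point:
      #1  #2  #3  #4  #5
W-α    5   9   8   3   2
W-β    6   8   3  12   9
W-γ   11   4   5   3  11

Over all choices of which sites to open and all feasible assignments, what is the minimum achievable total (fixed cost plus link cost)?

596

Open {W-α, W-γ}; cheapest assignment that respects the capacities:
  W-α (cap 20, load 16): #1, #5 — cost 9×5 + 7×2 = 59
  W-γ (cap 39, load 34): #2, #3, #4 — cost 12×4 + 12×5 + 10×3 = 138
  Shipping 197, fixed 399 → total 596.
  Any other capacity-feasible assignment to {W-α, W-γ} ships for at least 197.
Compare {W-β, W-γ}: its best feasible assignment gives total 646.
Compare {W-α, W-β, W-γ}: its best feasible assignment gives total 816.
Every other set of open sites that can feasibly serve all demand totals ≥ 646 even under its best assignment. Minimum: 596.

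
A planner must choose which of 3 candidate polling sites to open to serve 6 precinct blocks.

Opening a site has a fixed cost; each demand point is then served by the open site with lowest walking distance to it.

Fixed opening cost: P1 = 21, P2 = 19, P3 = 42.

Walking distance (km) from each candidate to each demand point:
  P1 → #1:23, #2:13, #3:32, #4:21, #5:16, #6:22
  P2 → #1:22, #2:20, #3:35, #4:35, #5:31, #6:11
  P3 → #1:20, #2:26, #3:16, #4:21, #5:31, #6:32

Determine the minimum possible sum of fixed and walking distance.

Open {P1}: assign each demand point to its cheapest open site.
  #1→P1 23, #2→P1 13, #3→P1 32, #4→P1 21, #5→P1 16, #6→P1 22
  walking distance 127, fixed 21 → total 148.
Compare {P1, P2}: walking distance 115 + fixed 40 = 155.
Compare {P1, P3}: walking distance 108 + fixed 63 = 171.
Compare {P2}: walking distance 154 + fixed 19 = 173.
All other subsets cost ≥ 155. Minimum total cost: 148.

148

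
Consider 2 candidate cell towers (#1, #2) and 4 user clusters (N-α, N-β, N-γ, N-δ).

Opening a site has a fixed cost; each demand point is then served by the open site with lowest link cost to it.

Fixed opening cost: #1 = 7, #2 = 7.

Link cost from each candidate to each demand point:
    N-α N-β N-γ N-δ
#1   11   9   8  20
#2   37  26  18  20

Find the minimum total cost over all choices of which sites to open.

Open {#1}: assign each demand point to its cheapest open site.
  N-α→#1 11, N-β→#1 9, N-γ→#1 8, N-δ→#1 20
  link cost 48, fixed 7 → total 55.
Compare {#1, #2}: link cost 48 + fixed 14 = 62.
Compare {#2}: link cost 101 + fixed 7 = 108.

55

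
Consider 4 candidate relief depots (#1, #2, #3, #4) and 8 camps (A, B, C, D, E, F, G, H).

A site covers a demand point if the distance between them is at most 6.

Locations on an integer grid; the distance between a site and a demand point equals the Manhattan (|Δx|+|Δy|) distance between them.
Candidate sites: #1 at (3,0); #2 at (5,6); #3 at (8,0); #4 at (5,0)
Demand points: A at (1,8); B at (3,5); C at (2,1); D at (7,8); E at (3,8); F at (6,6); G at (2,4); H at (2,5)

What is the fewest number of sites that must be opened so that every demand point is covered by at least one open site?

2

Coverage sets (demand points within 6 of each site):
  #1: {B, C, G, H}
  #2: {A, B, D, E, F, G, H}
  #3: {}
  #4: {C}
No single site covers all 8 demand points.
But {#1, #2} covers everything, so the minimum is 2.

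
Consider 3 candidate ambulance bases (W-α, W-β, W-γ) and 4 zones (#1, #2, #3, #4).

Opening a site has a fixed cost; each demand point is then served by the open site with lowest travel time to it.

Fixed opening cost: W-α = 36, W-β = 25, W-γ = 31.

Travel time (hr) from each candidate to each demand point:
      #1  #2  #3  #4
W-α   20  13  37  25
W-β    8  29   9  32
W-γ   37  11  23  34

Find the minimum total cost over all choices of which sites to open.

103

Open {W-β}: assign each demand point to its cheapest open site.
  #1→W-β 8, #2→W-β 29, #3→W-β 9, #4→W-β 32
  travel time 78, fixed 25 → total 103.
Compare {W-α, W-β}: travel time 55 + fixed 61 = 116.
Compare {W-β, W-γ}: travel time 60 + fixed 56 = 116.
Compare {W-α}: travel time 95 + fixed 36 = 131.
All other subsets cost ≥ 116. Minimum total cost: 103.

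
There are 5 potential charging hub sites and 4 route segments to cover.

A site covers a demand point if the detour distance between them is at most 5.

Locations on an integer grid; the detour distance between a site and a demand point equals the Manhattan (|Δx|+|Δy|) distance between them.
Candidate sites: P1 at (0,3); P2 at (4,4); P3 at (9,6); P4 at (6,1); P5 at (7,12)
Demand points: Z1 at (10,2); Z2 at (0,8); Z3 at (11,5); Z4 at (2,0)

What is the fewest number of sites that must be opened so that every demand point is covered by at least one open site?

2

Coverage sets (demand points within 5 of each site):
  P1: {Z2, Z4}
  P2: {}
  P3: {Z1, Z3}
  P4: {Z1, Z4}
  P5: {}
No single site covers all 4 demand points.
But {P1, P3} covers everything, so the minimum is 2.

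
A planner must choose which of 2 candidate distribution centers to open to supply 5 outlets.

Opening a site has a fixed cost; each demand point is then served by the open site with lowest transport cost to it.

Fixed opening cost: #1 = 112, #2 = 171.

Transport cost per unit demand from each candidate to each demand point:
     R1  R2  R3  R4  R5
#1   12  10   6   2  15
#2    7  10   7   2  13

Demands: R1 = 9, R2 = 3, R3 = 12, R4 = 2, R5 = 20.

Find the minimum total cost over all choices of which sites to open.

612

Open {#2}: assign each demand point to its cheapest open site.
  R1→#2 9×7=63, R2→#2 3×10=30, R3→#2 12×7=84, R4→#2 2×2=4, R5→#2 20×13=260
  transport cost 441, fixed 171 → total 612.
Compare {#1}: transport cost 514 + fixed 112 = 626.
Compare {#1, #2}: transport cost 429 + fixed 283 = 712.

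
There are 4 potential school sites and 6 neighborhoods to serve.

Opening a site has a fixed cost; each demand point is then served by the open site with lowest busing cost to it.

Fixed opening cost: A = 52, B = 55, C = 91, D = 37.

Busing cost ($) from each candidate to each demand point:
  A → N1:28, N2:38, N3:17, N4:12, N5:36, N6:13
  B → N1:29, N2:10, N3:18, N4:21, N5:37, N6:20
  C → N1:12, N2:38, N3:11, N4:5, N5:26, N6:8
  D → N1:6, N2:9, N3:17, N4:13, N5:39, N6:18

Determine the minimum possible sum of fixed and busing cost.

Open {D}: assign each demand point to its cheapest open site.
  N1→D 6, N2→D 9, N3→D 17, N4→D 13, N5→D 39, N6→D 18
  busing cost 102, fixed 37 → total 139.
Compare {A, D}: busing cost 93 + fixed 89 = 182.
Compare {B}: busing cost 135 + fixed 55 = 190.
Compare {C}: busing cost 100 + fixed 91 = 191.
All other subsets cost ≥ 182. Minimum total cost: 139.

139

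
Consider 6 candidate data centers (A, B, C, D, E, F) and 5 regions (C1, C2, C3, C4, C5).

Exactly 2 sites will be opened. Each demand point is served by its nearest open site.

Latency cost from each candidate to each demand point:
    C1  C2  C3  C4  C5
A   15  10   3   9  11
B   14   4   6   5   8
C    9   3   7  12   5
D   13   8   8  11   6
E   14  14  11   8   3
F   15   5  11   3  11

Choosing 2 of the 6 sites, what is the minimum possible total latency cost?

Open {C, F}.
  C1→C 9, C2→C 3, C3→C 7, C4→F 3, C5→C 5  ⇒ total 27.
Compare {B, C}: total 28.
Compare {A, C}: total 29.
No size-2 selection does better; minimum is 27.

27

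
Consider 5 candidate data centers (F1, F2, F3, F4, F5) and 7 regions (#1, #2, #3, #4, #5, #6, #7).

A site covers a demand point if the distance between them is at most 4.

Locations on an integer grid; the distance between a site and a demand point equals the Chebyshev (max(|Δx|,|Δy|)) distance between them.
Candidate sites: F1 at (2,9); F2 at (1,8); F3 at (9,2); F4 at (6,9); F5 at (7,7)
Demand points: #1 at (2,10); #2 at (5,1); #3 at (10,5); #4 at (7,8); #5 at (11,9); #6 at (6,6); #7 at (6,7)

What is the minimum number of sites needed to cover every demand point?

3

Coverage sets (demand points within 4 of each site):
  F1: {#1, #6, #7}
  F2: {#1}
  F3: {#2, #3, #6}
  F4: {#1, #3, #4, #6, #7}
  F5: {#3, #4, #5, #6, #7}
No 2 sites suffice: every size-2 union leaves at least one demand point uncovered.
But {F1, F3, F5} covers everything, so the minimum is 3.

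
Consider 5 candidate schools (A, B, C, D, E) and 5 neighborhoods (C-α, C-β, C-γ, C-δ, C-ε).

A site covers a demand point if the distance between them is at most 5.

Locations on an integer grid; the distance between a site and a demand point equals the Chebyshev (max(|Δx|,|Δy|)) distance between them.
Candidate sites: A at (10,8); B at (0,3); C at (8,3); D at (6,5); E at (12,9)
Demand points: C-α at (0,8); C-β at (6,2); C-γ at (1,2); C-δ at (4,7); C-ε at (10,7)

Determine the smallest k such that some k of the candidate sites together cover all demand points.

2

Coverage sets (demand points within 5 of each site):
  A: {C-ε}
  B: {C-α, C-γ, C-δ}
  C: {C-β, C-δ, C-ε}
  D: {C-β, C-γ, C-δ, C-ε}
  E: {C-ε}
No single site covers all 5 demand points.
But {B, C} covers everything, so the minimum is 2.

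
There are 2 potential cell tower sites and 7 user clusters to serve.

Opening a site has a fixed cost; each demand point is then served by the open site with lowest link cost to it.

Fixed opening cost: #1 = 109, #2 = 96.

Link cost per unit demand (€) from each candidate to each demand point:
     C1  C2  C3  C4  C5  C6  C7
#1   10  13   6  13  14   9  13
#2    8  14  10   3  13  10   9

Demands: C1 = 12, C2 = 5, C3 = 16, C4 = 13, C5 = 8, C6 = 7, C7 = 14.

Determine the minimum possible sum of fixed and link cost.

Open {#2}: assign each demand point to its cheapest open site.
  C1→#2 12×8=96, C2→#2 5×14=70, C3→#2 16×10=160, C4→#2 13×3=39, C5→#2 8×13=104, C6→#2 7×10=70, C7→#2 14×9=126
  link cost 665, fixed 96 → total 761.
Compare {#1, #2}: link cost 589 + fixed 205 = 794.
Compare {#1}: link cost 807 + fixed 109 = 916.

761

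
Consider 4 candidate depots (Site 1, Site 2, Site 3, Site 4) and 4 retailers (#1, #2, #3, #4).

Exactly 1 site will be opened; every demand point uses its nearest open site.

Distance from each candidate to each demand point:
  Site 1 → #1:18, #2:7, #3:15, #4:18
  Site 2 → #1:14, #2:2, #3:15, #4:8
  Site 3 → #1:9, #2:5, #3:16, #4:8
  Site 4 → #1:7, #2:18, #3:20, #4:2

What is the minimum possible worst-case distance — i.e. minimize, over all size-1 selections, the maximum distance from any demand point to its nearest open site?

15

Open {Site 2}.
  Farthest demand point is #3 at distance 15 (to Site 2); all others are ≤ 15.
With {Site 3} the worst case is 16.
With {Site 1} the worst case is 18.
No size-1 selection achieves below 15.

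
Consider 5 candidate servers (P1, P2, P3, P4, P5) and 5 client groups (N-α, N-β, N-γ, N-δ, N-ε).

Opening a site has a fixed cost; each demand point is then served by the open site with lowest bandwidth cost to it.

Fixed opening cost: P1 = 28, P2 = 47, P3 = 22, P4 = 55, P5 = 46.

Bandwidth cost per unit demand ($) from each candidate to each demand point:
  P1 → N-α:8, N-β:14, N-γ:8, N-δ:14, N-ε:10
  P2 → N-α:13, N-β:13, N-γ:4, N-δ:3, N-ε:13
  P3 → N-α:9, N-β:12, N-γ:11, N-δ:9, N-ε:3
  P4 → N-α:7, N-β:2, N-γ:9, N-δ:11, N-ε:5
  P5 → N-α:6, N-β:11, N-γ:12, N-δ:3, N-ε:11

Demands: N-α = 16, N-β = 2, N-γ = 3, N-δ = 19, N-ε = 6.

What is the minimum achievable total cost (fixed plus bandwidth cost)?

Open {P3, P5}: assign each demand point to its cheapest open site.
  N-α→P5 16×6=96, N-β→P5 2×11=22, N-γ→P3 3×11=33, N-δ→P5 19×3=57, N-ε→P3 6×3=18
  bandwidth cost 226, fixed 68 → total 294.
Compare {P1, P3, P5}: bandwidth cost 217 + fixed 96 = 313.
Compare {P4, P5}: bandwidth cost 214 + fixed 101 = 315.
Compare {P2, P4}: bandwidth cost 215 + fixed 102 = 317.
All other subsets cost ≥ 313. Minimum total cost: 294.

294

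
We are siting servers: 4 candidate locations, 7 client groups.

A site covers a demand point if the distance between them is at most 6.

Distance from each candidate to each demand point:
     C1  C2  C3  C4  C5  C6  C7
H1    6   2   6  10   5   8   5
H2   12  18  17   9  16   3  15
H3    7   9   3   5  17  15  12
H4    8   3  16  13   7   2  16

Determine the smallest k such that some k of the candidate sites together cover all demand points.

Coverage sets (demand points within 6 of each site):
  H1: {C1, C2, C3, C5, C7}
  H2: {C6}
  H3: {C3, C4}
  H4: {C2, C6}
No 2 sites suffice: every size-2 union leaves at least one demand point uncovered.
But {H1, H2, H3} covers everything, so the minimum is 3.

3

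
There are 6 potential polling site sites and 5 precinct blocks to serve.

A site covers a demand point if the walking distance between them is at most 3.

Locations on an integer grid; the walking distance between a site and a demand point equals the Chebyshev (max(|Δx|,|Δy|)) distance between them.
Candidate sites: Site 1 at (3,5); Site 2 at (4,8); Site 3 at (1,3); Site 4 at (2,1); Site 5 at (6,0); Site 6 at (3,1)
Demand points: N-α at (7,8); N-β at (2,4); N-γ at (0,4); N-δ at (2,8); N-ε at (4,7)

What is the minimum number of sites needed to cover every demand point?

Coverage sets (demand points within 3 of each site):
  Site 1: {N-β, N-γ, N-δ, N-ε}
  Site 2: {N-α, N-δ, N-ε}
  Site 3: {N-β, N-γ}
  Site 4: {N-β, N-γ}
  Site 5: {}
  Site 6: {N-β, N-γ}
No single site covers all 5 demand points.
But {Site 1, Site 2} covers everything, so the minimum is 2.

2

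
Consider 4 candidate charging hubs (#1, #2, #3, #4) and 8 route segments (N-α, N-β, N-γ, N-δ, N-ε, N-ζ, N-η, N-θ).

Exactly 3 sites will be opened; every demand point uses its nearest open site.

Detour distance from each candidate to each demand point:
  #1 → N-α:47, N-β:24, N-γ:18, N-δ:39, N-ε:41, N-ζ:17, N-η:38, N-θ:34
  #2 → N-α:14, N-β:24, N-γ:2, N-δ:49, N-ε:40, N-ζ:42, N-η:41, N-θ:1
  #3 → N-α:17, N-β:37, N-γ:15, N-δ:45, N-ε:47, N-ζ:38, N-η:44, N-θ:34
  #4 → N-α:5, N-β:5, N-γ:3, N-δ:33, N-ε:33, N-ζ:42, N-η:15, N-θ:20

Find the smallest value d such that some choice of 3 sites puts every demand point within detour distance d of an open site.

Open {#1, #2, #4}.
  Farthest demand point is N-δ at detour distance 33 (to #4); all others are ≤ 33.
With {#1, #3, #4} the worst case is 33.
With {#2, #3, #4} the worst case is 38.
No size-3 selection achieves below 33.

33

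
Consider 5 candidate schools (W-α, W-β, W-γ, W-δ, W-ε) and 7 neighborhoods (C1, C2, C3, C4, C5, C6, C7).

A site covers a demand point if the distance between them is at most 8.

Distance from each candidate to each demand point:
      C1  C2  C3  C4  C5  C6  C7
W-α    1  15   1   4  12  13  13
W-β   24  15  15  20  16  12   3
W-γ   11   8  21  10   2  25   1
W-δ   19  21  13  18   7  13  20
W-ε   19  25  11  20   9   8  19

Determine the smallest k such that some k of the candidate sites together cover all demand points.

3

Coverage sets (demand points within 8 of each site):
  W-α: {C1, C3, C4}
  W-β: {C7}
  W-γ: {C2, C5, C7}
  W-δ: {C5}
  W-ε: {C6}
No 2 sites suffice: every size-2 union leaves at least one demand point uncovered.
But {W-α, W-γ, W-ε} covers everything, so the minimum is 3.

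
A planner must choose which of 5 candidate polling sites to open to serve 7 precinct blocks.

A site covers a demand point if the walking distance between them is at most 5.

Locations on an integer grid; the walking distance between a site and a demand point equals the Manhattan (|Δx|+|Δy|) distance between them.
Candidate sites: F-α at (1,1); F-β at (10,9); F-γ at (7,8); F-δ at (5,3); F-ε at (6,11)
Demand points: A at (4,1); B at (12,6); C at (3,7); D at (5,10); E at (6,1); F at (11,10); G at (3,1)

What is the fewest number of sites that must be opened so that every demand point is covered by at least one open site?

Coverage sets (demand points within 5 of each site):
  F-α: {A, E, G}
  F-β: {B, F}
  F-γ: {C, D}
  F-δ: {A, E, G}
  F-ε: {D}
No 2 sites suffice: every size-2 union leaves at least one demand point uncovered.
But {F-α, F-β, F-γ} covers everything, so the minimum is 3.

3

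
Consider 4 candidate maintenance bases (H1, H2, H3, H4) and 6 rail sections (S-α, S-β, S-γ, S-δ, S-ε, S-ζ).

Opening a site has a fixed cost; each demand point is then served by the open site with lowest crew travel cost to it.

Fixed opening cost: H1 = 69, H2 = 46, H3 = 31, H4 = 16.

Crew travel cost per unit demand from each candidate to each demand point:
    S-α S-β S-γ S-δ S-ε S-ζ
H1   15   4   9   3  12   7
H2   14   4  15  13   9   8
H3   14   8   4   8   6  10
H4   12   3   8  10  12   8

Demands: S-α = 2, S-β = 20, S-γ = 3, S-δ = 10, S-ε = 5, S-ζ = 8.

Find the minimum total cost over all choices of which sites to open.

Open {H3, H4}: assign each demand point to its cheapest open site.
  S-α→H4 2×12=24, S-β→H4 20×3=60, S-γ→H3 3×4=12, S-δ→H3 10×8=80, S-ε→H3 5×6=30, S-ζ→H4 8×8=64
  crew travel cost 270, fixed 47 → total 317.
Compare {H1, H3, H4}: crew travel cost 212 + fixed 116 = 328.
Compare {H1, H3}: crew travel cost 236 + fixed 100 = 336.
Compare {H1, H4}: crew travel cost 254 + fixed 85 = 339.
All other subsets cost ≥ 328. Minimum total cost: 317.

317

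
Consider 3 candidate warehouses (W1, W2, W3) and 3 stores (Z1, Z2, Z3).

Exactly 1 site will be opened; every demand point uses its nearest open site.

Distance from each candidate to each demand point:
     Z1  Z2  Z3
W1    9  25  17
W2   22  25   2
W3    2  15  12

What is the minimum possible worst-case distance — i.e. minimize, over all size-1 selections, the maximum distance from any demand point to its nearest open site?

15

Open {W3}.
  Farthest demand point is Z2 at distance 15 (to W3); all others are ≤ 15.
With {W1} the worst case is 25.
With {W2} the worst case is 25.
No size-1 selection achieves below 15.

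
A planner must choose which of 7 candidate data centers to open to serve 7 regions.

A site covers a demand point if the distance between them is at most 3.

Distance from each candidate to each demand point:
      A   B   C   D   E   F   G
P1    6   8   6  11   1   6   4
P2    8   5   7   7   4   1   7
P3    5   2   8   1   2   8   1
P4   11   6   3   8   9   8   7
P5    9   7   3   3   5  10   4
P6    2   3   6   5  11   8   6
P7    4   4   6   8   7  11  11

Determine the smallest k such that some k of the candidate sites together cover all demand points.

Coverage sets (demand points within 3 of each site):
  P1: {E}
  P2: {F}
  P3: {B, D, E, G}
  P4: {C}
  P5: {C, D}
  P6: {A, B}
  P7: {}
No 3 sites suffice: every size-3 union leaves at least one demand point uncovered.
But {P2, P3, P4, P6} covers everything, so the minimum is 4.

4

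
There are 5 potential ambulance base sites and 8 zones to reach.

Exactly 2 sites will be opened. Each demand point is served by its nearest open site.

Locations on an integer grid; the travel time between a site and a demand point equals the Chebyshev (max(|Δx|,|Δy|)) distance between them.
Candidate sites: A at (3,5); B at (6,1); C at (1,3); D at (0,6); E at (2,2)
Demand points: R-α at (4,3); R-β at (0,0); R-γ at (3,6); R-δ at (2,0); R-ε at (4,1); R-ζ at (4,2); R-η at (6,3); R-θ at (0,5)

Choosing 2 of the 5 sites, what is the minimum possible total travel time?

Open {A, E}.
  R-α→A 2, R-β→E 2, R-γ→A 1, R-δ→E 2, R-ε→E 2, R-ζ→E 2, R-η→A 3, R-θ→A 3  ⇒ total 17.
Compare {D, E}: total 18.
Compare {B, C}: total 19.
No size-2 selection does better; minimum is 17.

17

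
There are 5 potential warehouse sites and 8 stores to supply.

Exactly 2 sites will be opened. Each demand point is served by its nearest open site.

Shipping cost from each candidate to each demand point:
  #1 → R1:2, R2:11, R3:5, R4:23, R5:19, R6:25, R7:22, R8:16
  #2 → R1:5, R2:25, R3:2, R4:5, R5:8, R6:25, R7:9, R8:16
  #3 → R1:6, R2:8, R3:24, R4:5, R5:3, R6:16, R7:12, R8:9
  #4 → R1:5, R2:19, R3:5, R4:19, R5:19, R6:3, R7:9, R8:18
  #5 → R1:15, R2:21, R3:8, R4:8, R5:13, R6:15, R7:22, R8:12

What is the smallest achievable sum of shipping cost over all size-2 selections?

Open {#3, #4}.
  R1→#4 5, R2→#3 8, R3→#4 5, R4→#3 5, R5→#3 3, R6→#4 3, R7→#4 9, R8→#3 9  ⇒ total 47.
Compare {#2, #3}: total 57.
Compare {#1, #3}: total 60.
No size-2 selection does better; minimum is 47.

47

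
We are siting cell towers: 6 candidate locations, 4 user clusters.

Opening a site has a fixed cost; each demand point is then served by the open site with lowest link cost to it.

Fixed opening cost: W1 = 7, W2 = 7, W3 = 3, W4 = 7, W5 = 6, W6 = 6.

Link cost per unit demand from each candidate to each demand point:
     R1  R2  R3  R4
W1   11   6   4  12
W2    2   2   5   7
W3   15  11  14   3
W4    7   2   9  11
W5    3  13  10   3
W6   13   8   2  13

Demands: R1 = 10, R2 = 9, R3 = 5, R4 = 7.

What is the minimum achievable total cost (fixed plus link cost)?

Open {W2, W3, W6}: assign each demand point to its cheapest open site.
  R1→W2 10×2=20, R2→W2 9×2=18, R3→W6 5×2=10, R4→W3 7×3=21
  link cost 69, fixed 16 → total 85.
Compare {W2, W5, W6}: link cost 69 + fixed 19 = 88.
Compare {W2, W3, W5, W6}: link cost 69 + fixed 22 = 91.
Compare {W1, W2, W3, W6}: link cost 69 + fixed 23 = 92.
All other subsets cost ≥ 88. Minimum total cost: 85.

85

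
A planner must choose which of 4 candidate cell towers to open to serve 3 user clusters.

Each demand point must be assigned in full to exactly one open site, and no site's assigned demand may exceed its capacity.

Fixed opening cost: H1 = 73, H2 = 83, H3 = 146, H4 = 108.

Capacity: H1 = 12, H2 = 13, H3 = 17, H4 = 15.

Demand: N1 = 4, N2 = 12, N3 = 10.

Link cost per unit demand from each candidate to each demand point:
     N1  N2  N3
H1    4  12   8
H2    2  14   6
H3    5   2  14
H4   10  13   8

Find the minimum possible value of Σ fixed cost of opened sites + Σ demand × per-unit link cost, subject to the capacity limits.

333

Open {H2, H3}; cheapest assignment that respects the capacities:
  H2 (cap 13, load 10): N3 — cost 10×6 = 60
  H3 (cap 17, load 16): N1, N2 — cost 4×5 + 12×2 = 44
  Shipping 104, fixed 229 → total 333.
  Any other capacity-feasible assignment to {H2, H3} ships for at least 104.
Compare {H1, H3}: its best feasible assignment gives total 343.
Compare {H3, H4}: its best feasible assignment gives total 378.
Every other set of open sites that can feasibly serve all demand totals ≥ 343 even under its best assignment. Minimum: 333.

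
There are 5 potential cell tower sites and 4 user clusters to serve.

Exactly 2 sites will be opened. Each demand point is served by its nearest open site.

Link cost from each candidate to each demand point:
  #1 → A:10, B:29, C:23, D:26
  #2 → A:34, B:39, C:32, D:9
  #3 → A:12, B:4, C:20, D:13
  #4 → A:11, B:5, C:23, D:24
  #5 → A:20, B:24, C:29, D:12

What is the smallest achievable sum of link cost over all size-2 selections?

45

Open {#2, #3}.
  A→#3 12, B→#3 4, C→#3 20, D→#2 9  ⇒ total 45.
Compare {#1, #3}: total 47.
Compare {#2, #4}: total 48.
No size-2 selection does better; minimum is 45.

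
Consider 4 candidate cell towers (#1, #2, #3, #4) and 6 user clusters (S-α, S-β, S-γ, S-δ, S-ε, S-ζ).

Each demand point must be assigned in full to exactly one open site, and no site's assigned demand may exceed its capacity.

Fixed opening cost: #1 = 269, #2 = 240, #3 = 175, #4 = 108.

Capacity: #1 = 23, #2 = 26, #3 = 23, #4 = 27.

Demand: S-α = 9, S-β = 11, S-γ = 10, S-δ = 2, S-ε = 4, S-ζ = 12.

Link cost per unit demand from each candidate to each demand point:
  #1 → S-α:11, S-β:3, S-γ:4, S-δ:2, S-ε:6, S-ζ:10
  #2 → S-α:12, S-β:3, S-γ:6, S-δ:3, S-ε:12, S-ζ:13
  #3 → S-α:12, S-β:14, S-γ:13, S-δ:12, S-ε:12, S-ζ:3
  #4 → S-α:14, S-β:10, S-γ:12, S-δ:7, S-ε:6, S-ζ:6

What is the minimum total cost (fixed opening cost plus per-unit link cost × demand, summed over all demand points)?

669

Open {#2, #4}; cheapest assignment that respects the capacities:
  #2 (cap 26, load 23): S-β, S-γ, S-δ — cost 11×3 + 10×6 + 2×3 = 99
  #4 (cap 27, load 25): S-α, S-ε, S-ζ — cost 9×14 + 4×6 + 12×6 = 222
  Shipping 321, fixed 348 → total 669.
  Any other capacity-feasible assignment to {#2, #4} ships for at least 321.
Compare {#1, #4}: its best feasible assignment gives total 676.
Compare {#3, #4}: its best feasible assignment gives total 695.
Every other set of open sites that can feasibly serve all demand totals ≥ 676 even under its best assignment. Minimum: 669.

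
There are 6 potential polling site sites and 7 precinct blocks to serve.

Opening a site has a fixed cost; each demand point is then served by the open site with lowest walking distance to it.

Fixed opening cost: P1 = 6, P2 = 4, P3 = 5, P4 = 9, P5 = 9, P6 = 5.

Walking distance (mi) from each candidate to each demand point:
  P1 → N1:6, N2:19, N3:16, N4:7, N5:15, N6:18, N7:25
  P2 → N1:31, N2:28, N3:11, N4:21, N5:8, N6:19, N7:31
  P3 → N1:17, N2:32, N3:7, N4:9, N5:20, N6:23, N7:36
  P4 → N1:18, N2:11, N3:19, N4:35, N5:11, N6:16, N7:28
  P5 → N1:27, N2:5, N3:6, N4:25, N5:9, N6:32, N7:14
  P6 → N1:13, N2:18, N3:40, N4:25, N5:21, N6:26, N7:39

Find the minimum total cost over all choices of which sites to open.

80

Open {P1, P5}: assign each demand point to its cheapest open site.
  N1→P1 6, N2→P5 5, N3→P5 6, N4→P1 7, N5→P5 9, N6→P1 18, N7→P5 14
  walking distance 65, fixed 15 → total 80.
Compare {P1, P2, P5}: walking distance 64 + fixed 19 = 83.
Compare {P1, P3, P5}: walking distance 65 + fixed 20 = 85.
Compare {P1, P5, P6}: walking distance 65 + fixed 20 = 85.
All other subsets cost ≥ 83. Minimum total cost: 80.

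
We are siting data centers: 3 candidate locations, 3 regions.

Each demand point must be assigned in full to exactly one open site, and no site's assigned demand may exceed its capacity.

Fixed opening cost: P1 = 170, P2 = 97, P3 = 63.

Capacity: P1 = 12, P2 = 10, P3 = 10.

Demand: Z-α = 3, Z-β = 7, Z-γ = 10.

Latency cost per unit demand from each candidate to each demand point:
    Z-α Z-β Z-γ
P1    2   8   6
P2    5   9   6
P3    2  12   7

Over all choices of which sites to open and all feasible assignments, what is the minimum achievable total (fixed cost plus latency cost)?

308

Open {P2, P3}; cheapest assignment that respects the capacities:
  P2 (cap 10, load 10): Z-α, Z-β — cost 3×5 + 7×9 = 78
  P3 (cap 10, load 10): Z-γ — cost 10×7 = 70
  Shipping 148, fixed 160 → total 308.
  Any other capacity-feasible assignment to {P2, P3} ships for at least 148.
Compare {P1, P3}: its best feasible assignment gives total 365.
Compare {P1, P2}: its best feasible assignment gives total 389.
Every other set of open sites that can feasibly serve all demand totals ≥ 365 even under its best assignment. Minimum: 308.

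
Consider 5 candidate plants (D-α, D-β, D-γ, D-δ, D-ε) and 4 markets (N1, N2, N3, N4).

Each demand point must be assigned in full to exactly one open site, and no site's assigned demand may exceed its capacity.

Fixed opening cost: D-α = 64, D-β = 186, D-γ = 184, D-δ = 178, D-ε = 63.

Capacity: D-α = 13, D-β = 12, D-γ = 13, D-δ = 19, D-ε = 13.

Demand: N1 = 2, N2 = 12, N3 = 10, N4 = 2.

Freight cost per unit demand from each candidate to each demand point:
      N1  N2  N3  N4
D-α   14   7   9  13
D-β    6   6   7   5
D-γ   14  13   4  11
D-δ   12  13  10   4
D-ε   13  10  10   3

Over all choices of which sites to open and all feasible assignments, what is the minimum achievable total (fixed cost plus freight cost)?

458

Open {D-α, D-δ}; cheapest assignment that respects the capacities:
  D-α (cap 13, load 12): N2 — cost 12×7 = 84
  D-δ (cap 19, load 14): N1, N3, N4 — cost 2×12 + 10×10 + 2×4 = 132
  Shipping 216, fixed 242 → total 458.
  Any other capacity-feasible assignment to {D-α, D-δ} ships for at least 216.
Compare {D-α, D-γ, D-ε}: its best feasible assignment gives total 467.
Compare {D-α, D-β, D-ε}: its best feasible assignment gives total 485.
Every other set of open sites that can feasibly serve all demand totals ≥ 467 even under its best assignment. Minimum: 458.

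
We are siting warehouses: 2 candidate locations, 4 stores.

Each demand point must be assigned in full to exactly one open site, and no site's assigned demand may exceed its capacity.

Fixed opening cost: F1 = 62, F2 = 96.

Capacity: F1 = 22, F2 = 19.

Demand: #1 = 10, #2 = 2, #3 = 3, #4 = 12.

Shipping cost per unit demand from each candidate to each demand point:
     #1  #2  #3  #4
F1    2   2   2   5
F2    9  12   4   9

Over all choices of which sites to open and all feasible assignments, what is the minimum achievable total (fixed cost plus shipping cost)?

274

Open {F1, F2}; cheapest assignment that respects the capacities:
  F1 (cap 22, load 22): #1, #4 — cost 10×2 + 12×5 = 80
  F2 (cap 19, load 5): #2, #3 — cost 2×12 + 3×4 = 36
  Shipping 116, fixed 158 → total 274.
  Any other capacity-feasible assignment to {F1, F2} ships for at least 116.
Total demand is 27 and no other set of sites has combined capacity ≥ 27, so {F1, F2} is the only feasible choice of open sites. Minimum: 274.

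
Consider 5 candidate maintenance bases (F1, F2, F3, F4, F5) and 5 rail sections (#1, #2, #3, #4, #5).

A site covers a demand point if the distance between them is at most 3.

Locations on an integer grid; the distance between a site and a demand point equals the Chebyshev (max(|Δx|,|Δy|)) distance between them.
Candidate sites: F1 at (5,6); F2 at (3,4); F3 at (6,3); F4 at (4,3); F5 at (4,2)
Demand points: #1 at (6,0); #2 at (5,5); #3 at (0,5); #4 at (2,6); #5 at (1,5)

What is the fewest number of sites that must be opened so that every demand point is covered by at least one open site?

Coverage sets (demand points within 3 of each site):
  F1: {#2, #4}
  F2: {#2, #3, #4, #5}
  F3: {#1, #2}
  F4: {#1, #2, #4, #5}
  F5: {#1, #2, #5}
No single site covers all 5 demand points.
But {F2, F3} covers everything, so the minimum is 2.

2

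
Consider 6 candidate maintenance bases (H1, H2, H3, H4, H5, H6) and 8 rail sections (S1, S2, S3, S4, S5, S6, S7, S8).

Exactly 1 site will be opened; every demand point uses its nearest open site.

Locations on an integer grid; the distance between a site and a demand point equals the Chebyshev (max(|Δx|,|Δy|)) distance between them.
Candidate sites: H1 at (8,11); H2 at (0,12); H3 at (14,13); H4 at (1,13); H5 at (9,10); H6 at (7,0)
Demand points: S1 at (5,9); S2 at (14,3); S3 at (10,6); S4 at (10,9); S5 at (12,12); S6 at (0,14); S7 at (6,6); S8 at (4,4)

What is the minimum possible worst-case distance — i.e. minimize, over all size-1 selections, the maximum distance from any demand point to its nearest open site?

8

Open {H1}.
  Farthest demand point is S2 at distance 8 (to H1); all others are ≤ 8.
With {H5} the worst case is 9.
With {H4} the worst case is 13.
No size-1 selection achieves below 8.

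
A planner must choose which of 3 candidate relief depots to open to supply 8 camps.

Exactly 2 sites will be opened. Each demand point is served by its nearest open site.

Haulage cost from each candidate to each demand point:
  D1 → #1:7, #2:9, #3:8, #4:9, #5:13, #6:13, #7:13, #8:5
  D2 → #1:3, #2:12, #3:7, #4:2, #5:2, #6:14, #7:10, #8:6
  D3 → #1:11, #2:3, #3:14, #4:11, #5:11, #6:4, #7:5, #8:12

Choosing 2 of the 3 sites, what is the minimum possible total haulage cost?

Open {D2, D3}.
  #1→D2 3, #2→D3 3, #3→D2 7, #4→D2 2, #5→D2 2, #6→D3 4, #7→D3 5, #8→D2 6  ⇒ total 32.
Compare {D1, D2}: total 51.
Compare {D1, D3}: total 52.

32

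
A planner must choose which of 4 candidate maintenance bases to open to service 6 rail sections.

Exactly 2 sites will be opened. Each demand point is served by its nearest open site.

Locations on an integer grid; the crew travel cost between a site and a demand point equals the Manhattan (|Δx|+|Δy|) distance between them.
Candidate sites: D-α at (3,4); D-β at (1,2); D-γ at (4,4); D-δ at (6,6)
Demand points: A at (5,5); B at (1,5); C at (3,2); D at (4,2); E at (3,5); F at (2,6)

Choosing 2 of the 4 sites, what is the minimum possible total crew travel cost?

13

Open {D-α, D-γ}.
  A→D-γ 2, B→D-α 3, C→D-α 2, D→D-γ 2, E→D-α 1, F→D-α 3  ⇒ total 13.
Compare {D-α, D-δ}: total 14.
Compare {D-α, D-β}: total 15.
No size-2 selection does better; minimum is 13.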